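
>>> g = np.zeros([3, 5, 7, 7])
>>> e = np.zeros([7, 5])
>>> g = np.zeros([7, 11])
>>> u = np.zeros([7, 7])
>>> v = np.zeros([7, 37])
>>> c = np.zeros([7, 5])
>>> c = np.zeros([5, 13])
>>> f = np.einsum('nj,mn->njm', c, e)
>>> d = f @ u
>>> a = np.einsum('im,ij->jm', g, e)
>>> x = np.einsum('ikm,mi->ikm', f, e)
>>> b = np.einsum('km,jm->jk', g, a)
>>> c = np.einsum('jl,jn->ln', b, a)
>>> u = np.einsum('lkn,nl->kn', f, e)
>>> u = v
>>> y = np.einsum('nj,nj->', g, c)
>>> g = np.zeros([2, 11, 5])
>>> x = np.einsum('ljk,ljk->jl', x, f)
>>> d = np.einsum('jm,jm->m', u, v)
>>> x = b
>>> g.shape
(2, 11, 5)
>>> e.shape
(7, 5)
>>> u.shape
(7, 37)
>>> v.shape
(7, 37)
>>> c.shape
(7, 11)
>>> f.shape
(5, 13, 7)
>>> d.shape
(37,)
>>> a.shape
(5, 11)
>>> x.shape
(5, 7)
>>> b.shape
(5, 7)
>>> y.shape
()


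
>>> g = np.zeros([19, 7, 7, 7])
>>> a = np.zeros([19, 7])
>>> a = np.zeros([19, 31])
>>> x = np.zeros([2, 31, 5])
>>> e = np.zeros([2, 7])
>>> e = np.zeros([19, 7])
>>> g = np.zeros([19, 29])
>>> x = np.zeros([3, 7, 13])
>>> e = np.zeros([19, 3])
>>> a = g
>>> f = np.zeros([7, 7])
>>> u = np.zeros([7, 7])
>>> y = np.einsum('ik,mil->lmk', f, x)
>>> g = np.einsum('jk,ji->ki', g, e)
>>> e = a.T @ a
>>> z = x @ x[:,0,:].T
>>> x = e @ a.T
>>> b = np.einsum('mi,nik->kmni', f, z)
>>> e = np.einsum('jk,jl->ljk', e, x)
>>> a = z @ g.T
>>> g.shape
(29, 3)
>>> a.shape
(3, 7, 29)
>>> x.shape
(29, 19)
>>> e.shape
(19, 29, 29)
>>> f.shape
(7, 7)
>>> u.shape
(7, 7)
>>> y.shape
(13, 3, 7)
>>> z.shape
(3, 7, 3)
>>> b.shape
(3, 7, 3, 7)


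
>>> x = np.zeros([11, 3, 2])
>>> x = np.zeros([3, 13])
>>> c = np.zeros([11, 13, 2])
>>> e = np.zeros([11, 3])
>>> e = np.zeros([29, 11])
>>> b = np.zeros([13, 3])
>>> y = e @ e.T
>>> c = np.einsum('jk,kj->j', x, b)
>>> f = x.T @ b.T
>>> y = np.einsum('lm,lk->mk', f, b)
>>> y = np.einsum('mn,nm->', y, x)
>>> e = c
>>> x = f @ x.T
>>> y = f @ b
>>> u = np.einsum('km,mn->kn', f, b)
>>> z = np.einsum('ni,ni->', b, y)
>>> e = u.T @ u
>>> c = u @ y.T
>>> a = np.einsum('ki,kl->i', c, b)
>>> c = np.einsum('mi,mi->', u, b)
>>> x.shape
(13, 3)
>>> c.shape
()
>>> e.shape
(3, 3)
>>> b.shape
(13, 3)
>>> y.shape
(13, 3)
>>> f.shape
(13, 13)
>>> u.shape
(13, 3)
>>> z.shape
()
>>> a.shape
(13,)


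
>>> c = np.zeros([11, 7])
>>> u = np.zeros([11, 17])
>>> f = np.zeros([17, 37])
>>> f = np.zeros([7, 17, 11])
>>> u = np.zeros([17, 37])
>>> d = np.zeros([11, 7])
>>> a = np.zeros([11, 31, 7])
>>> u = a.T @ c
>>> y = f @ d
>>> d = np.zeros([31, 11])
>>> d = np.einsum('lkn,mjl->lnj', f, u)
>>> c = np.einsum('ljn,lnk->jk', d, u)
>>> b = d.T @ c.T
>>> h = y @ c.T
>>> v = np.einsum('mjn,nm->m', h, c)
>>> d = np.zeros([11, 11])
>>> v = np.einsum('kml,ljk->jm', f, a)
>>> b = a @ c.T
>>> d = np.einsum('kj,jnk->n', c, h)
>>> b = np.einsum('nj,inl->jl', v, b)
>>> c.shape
(11, 7)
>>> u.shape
(7, 31, 7)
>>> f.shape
(7, 17, 11)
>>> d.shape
(17,)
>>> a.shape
(11, 31, 7)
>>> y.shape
(7, 17, 7)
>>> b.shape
(17, 11)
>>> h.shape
(7, 17, 11)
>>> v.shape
(31, 17)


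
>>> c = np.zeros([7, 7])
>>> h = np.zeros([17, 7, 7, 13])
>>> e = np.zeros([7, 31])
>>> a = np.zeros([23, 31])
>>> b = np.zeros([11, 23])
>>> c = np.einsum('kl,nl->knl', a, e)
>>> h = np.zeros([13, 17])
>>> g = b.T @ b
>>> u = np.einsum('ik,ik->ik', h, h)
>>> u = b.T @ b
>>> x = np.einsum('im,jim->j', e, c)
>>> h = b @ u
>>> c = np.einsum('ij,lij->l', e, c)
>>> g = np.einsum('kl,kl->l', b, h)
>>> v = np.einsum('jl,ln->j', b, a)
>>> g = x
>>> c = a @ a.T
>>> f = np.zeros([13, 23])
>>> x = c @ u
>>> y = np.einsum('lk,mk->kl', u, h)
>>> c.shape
(23, 23)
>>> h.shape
(11, 23)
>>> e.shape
(7, 31)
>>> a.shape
(23, 31)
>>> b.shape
(11, 23)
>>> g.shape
(23,)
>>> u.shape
(23, 23)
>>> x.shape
(23, 23)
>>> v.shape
(11,)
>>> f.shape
(13, 23)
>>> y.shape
(23, 23)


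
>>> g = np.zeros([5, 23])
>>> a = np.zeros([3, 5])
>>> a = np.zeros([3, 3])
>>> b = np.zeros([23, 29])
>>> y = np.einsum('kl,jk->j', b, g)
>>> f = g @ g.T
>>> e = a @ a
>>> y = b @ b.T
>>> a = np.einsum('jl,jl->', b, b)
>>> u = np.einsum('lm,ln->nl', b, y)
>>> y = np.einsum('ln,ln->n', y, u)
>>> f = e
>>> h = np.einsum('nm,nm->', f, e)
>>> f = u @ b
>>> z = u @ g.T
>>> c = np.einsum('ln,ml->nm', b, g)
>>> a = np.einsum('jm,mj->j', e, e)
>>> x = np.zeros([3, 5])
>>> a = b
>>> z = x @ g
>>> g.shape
(5, 23)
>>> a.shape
(23, 29)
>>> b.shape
(23, 29)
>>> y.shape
(23,)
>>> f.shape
(23, 29)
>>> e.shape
(3, 3)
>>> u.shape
(23, 23)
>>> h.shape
()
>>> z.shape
(3, 23)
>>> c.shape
(29, 5)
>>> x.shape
(3, 5)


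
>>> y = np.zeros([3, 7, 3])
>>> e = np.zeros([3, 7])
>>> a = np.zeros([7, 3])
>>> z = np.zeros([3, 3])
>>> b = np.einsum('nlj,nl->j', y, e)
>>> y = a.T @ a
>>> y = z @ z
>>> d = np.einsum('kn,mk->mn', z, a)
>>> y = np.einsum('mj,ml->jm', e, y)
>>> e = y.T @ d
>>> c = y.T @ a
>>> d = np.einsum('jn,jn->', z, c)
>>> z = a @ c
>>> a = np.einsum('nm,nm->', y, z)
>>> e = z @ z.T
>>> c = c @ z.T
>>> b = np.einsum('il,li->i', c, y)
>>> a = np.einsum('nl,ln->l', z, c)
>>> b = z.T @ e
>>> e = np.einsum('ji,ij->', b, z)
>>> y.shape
(7, 3)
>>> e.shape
()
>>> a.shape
(3,)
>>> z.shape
(7, 3)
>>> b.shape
(3, 7)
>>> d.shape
()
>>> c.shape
(3, 7)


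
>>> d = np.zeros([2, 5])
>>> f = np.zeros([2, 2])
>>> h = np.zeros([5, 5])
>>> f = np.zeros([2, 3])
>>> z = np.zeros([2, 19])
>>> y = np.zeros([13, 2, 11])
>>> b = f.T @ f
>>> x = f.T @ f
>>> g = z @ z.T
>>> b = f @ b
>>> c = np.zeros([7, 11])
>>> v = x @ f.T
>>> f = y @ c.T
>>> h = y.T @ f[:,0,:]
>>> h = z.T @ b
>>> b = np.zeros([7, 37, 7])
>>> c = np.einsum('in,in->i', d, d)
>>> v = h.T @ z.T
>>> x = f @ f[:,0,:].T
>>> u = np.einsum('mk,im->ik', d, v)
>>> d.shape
(2, 5)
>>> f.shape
(13, 2, 7)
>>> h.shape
(19, 3)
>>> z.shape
(2, 19)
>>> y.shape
(13, 2, 11)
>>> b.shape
(7, 37, 7)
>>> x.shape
(13, 2, 13)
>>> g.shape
(2, 2)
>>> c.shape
(2,)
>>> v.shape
(3, 2)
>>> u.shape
(3, 5)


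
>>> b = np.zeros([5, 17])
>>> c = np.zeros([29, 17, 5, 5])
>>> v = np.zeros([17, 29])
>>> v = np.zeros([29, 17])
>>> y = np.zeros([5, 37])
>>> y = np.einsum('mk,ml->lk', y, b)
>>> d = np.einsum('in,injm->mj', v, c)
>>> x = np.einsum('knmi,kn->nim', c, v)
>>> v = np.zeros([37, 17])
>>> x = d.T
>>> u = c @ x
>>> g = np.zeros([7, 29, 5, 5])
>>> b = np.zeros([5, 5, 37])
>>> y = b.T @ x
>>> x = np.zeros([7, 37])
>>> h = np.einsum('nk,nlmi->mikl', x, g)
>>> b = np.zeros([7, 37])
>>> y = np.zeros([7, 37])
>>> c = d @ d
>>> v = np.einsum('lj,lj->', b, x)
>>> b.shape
(7, 37)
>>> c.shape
(5, 5)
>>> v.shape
()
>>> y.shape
(7, 37)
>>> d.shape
(5, 5)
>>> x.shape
(7, 37)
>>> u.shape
(29, 17, 5, 5)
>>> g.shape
(7, 29, 5, 5)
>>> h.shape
(5, 5, 37, 29)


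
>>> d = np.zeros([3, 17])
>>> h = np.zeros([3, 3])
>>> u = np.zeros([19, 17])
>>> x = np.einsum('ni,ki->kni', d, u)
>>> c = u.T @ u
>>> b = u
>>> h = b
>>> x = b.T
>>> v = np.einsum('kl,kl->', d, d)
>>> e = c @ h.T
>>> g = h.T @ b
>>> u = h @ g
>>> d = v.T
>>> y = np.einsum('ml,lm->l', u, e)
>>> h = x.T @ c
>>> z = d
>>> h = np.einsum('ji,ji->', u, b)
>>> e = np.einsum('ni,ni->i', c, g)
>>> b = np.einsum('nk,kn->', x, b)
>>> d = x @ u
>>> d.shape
(17, 17)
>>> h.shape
()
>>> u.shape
(19, 17)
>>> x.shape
(17, 19)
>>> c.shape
(17, 17)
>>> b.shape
()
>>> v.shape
()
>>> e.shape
(17,)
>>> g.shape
(17, 17)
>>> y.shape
(17,)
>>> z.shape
()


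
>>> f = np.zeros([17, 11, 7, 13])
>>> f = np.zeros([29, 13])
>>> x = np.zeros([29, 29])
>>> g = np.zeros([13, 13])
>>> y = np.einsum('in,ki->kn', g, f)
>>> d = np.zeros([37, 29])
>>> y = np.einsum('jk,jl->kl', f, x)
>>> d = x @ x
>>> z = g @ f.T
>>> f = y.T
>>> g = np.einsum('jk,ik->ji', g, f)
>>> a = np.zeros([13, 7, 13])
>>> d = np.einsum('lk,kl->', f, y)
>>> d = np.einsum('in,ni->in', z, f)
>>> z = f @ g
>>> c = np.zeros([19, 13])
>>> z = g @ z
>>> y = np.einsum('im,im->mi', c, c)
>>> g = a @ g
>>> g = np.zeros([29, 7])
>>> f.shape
(29, 13)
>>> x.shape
(29, 29)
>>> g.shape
(29, 7)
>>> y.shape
(13, 19)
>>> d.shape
(13, 29)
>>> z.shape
(13, 29)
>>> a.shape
(13, 7, 13)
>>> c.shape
(19, 13)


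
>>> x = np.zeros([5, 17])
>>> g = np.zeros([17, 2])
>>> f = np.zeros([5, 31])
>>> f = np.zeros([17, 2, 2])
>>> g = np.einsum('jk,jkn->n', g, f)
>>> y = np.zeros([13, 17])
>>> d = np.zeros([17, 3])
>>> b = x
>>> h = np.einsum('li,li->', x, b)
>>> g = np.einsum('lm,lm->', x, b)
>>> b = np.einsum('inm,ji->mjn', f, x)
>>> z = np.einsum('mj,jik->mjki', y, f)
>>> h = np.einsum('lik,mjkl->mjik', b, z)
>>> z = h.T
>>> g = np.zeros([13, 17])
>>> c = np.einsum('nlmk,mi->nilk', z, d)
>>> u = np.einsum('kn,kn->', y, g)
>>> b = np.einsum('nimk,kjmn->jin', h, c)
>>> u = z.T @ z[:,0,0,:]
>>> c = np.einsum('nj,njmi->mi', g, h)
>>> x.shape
(5, 17)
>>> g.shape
(13, 17)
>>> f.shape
(17, 2, 2)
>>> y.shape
(13, 17)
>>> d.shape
(17, 3)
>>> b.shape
(3, 17, 13)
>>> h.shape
(13, 17, 5, 2)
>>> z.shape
(2, 5, 17, 13)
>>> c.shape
(5, 2)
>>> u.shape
(13, 17, 5, 13)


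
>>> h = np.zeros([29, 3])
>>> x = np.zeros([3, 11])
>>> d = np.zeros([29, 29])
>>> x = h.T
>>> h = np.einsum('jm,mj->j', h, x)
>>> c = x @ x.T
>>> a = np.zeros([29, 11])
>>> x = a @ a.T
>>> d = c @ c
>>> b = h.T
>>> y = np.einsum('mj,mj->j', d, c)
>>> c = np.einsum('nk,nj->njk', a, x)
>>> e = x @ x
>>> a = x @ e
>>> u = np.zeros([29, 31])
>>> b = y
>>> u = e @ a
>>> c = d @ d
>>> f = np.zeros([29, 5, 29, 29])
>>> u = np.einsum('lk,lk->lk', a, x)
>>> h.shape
(29,)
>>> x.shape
(29, 29)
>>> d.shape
(3, 3)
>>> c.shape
(3, 3)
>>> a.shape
(29, 29)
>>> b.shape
(3,)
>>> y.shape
(3,)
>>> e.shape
(29, 29)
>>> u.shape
(29, 29)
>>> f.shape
(29, 5, 29, 29)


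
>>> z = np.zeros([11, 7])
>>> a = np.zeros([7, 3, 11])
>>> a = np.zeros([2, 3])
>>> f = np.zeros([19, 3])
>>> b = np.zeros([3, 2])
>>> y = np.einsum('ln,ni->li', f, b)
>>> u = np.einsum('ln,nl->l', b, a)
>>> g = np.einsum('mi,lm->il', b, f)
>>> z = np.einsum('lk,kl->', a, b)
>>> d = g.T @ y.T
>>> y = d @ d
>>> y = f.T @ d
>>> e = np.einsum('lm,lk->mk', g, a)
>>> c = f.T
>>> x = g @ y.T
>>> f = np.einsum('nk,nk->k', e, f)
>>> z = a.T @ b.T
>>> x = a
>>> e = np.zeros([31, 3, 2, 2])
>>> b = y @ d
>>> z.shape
(3, 3)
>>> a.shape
(2, 3)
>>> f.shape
(3,)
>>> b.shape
(3, 19)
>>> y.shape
(3, 19)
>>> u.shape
(3,)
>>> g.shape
(2, 19)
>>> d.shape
(19, 19)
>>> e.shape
(31, 3, 2, 2)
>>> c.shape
(3, 19)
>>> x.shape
(2, 3)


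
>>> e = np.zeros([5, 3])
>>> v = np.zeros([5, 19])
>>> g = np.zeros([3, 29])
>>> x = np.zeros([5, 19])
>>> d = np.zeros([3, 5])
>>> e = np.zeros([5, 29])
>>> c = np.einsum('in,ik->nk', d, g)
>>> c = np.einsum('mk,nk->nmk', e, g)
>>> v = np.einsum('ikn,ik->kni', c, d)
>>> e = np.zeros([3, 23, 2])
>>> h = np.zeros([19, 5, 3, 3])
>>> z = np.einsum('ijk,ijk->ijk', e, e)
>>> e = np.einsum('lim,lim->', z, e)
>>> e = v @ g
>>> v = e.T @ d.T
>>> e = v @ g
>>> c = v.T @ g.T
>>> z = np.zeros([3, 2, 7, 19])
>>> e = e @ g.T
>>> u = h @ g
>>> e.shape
(29, 29, 3)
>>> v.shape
(29, 29, 3)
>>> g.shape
(3, 29)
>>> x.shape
(5, 19)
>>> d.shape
(3, 5)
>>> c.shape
(3, 29, 3)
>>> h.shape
(19, 5, 3, 3)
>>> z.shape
(3, 2, 7, 19)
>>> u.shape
(19, 5, 3, 29)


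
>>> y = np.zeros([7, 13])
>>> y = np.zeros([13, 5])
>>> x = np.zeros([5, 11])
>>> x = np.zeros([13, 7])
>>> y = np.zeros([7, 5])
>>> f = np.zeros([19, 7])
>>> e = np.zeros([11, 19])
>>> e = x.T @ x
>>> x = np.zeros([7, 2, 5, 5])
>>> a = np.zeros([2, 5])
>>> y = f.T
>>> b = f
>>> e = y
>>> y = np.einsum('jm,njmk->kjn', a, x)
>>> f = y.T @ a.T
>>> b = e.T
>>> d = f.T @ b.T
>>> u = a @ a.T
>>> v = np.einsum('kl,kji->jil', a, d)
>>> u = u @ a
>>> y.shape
(5, 2, 7)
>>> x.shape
(7, 2, 5, 5)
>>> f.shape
(7, 2, 2)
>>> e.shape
(7, 19)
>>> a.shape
(2, 5)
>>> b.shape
(19, 7)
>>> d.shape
(2, 2, 19)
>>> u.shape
(2, 5)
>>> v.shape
(2, 19, 5)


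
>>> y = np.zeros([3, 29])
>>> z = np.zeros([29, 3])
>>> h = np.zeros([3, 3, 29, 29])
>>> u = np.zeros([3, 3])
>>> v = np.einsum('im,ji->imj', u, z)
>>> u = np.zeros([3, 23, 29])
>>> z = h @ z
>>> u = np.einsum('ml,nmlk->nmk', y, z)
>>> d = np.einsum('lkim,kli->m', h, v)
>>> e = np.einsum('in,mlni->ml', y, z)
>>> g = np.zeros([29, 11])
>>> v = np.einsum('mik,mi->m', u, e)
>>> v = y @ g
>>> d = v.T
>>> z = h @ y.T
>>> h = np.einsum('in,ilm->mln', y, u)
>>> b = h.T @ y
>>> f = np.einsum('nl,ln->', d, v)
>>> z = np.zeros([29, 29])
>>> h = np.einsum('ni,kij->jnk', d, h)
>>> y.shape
(3, 29)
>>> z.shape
(29, 29)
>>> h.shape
(29, 11, 3)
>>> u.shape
(3, 3, 3)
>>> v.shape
(3, 11)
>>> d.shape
(11, 3)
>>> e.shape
(3, 3)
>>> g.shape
(29, 11)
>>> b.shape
(29, 3, 29)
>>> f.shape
()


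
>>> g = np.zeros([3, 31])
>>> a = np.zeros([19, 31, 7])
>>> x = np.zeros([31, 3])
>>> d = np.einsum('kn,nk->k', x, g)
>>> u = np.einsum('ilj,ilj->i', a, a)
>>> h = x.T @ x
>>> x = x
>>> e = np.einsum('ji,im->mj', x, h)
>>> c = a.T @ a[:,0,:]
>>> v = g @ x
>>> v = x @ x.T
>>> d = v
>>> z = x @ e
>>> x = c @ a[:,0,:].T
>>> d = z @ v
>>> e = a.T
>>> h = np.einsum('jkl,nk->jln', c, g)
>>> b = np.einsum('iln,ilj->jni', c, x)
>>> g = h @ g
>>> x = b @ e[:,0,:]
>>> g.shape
(7, 7, 31)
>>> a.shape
(19, 31, 7)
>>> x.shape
(19, 7, 19)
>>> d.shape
(31, 31)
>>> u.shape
(19,)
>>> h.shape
(7, 7, 3)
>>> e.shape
(7, 31, 19)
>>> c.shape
(7, 31, 7)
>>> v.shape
(31, 31)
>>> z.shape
(31, 31)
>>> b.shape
(19, 7, 7)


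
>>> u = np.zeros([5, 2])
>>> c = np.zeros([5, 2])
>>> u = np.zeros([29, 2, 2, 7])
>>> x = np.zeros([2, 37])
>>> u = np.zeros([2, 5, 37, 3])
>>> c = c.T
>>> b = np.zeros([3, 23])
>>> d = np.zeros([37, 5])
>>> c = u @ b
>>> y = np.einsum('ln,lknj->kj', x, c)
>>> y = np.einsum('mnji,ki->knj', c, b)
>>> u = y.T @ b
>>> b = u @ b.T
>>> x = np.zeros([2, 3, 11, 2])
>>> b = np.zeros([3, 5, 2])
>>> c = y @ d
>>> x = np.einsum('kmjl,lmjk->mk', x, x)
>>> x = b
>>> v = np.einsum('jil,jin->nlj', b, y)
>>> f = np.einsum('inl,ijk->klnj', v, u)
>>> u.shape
(37, 5, 23)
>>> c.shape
(3, 5, 5)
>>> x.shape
(3, 5, 2)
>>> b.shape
(3, 5, 2)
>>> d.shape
(37, 5)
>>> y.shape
(3, 5, 37)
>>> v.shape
(37, 2, 3)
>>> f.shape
(23, 3, 2, 5)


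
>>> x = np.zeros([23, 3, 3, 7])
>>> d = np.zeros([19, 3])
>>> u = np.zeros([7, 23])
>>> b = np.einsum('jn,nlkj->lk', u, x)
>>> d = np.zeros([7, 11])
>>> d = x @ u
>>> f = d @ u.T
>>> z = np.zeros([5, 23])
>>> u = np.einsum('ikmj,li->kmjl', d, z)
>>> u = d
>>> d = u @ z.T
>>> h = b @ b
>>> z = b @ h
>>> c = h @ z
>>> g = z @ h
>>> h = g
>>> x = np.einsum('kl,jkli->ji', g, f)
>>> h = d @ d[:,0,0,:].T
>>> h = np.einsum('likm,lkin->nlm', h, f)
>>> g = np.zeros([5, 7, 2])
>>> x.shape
(23, 7)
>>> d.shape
(23, 3, 3, 5)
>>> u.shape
(23, 3, 3, 23)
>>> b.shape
(3, 3)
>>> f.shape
(23, 3, 3, 7)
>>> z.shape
(3, 3)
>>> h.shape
(7, 23, 23)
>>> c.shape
(3, 3)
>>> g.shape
(5, 7, 2)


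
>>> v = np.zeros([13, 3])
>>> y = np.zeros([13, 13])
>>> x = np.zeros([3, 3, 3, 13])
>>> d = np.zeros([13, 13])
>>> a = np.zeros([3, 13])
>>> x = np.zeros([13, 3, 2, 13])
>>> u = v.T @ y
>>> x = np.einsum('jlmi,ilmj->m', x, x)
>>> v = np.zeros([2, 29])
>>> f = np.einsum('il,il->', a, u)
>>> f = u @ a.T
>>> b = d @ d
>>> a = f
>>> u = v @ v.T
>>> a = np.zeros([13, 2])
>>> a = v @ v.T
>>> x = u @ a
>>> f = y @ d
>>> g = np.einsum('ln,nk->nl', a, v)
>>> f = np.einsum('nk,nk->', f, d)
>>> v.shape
(2, 29)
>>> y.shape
(13, 13)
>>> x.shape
(2, 2)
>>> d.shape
(13, 13)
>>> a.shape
(2, 2)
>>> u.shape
(2, 2)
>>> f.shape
()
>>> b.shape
(13, 13)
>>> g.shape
(2, 2)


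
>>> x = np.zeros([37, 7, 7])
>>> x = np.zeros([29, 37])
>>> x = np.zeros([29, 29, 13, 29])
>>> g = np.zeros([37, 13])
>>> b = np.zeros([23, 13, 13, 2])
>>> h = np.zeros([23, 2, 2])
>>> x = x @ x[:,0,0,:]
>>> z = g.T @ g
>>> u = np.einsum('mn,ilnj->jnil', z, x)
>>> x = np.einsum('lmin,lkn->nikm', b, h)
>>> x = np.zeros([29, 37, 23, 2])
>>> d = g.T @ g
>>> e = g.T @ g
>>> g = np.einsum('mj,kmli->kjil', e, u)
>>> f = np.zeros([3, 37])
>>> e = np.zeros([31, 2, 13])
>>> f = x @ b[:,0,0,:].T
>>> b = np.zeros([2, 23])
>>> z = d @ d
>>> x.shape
(29, 37, 23, 2)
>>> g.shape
(29, 13, 29, 29)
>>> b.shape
(2, 23)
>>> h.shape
(23, 2, 2)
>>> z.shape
(13, 13)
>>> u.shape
(29, 13, 29, 29)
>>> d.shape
(13, 13)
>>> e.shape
(31, 2, 13)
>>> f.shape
(29, 37, 23, 23)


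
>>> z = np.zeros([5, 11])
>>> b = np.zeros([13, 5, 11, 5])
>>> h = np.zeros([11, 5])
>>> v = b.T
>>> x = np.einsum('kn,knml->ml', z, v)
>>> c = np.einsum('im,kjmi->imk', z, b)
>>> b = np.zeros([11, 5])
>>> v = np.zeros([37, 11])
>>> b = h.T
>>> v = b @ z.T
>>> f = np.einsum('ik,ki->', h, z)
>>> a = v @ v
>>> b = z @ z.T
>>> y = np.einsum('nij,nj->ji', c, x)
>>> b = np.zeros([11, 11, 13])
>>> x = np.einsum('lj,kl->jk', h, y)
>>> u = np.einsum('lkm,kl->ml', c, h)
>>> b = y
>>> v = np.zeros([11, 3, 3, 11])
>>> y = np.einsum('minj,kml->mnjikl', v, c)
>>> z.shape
(5, 11)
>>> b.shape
(13, 11)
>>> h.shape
(11, 5)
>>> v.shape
(11, 3, 3, 11)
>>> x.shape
(5, 13)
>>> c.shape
(5, 11, 13)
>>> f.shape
()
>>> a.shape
(5, 5)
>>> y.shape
(11, 3, 11, 3, 5, 13)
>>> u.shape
(13, 5)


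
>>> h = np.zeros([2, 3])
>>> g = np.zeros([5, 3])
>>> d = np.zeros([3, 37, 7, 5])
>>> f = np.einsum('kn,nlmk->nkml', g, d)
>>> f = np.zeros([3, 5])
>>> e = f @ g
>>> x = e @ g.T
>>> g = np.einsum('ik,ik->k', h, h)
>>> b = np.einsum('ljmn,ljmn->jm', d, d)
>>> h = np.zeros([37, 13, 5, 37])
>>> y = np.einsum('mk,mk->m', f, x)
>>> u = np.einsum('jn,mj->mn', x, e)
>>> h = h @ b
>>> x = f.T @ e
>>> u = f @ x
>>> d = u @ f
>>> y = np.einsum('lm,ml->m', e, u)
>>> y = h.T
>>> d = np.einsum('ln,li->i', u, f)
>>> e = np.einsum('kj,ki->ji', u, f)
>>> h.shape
(37, 13, 5, 7)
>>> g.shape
(3,)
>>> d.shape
(5,)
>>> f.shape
(3, 5)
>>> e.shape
(3, 5)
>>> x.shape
(5, 3)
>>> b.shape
(37, 7)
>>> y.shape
(7, 5, 13, 37)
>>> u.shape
(3, 3)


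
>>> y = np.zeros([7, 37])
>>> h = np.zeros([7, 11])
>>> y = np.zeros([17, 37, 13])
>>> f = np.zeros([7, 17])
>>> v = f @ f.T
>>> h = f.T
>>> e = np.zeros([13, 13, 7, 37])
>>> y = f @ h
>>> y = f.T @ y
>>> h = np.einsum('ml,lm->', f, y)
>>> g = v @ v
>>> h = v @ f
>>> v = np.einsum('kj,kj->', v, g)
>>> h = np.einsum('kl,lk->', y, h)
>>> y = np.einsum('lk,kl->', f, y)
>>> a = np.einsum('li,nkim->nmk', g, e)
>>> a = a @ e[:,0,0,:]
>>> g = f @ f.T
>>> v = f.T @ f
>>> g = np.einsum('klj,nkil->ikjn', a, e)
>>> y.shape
()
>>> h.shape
()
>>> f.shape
(7, 17)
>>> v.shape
(17, 17)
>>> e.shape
(13, 13, 7, 37)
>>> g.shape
(7, 13, 37, 13)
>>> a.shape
(13, 37, 37)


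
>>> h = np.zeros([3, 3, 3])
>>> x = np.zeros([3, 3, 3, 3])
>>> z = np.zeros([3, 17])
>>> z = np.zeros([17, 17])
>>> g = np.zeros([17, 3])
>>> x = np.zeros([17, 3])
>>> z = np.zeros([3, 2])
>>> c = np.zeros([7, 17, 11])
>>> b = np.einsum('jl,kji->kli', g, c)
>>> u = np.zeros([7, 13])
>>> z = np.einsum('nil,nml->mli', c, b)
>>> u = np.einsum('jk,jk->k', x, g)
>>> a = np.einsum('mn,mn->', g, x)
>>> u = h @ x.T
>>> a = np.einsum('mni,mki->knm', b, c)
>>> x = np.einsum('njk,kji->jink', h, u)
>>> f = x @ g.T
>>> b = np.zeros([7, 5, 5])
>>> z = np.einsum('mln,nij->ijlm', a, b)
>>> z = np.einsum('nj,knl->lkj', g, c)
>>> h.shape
(3, 3, 3)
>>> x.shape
(3, 17, 3, 3)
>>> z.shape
(11, 7, 3)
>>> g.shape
(17, 3)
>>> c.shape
(7, 17, 11)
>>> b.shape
(7, 5, 5)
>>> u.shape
(3, 3, 17)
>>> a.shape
(17, 3, 7)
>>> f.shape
(3, 17, 3, 17)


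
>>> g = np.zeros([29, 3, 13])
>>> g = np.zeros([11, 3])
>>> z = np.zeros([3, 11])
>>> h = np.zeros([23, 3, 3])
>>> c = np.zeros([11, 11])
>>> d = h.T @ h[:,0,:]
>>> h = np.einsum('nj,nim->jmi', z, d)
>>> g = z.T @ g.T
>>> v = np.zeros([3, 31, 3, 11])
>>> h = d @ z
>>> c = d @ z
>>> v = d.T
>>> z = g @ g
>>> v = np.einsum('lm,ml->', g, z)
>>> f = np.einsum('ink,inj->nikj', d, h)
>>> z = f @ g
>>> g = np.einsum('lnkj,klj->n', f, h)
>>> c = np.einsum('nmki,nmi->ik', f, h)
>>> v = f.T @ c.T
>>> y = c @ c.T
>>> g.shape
(3,)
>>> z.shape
(3, 3, 3, 11)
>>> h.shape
(3, 3, 11)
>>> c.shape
(11, 3)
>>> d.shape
(3, 3, 3)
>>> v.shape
(11, 3, 3, 11)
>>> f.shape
(3, 3, 3, 11)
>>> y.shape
(11, 11)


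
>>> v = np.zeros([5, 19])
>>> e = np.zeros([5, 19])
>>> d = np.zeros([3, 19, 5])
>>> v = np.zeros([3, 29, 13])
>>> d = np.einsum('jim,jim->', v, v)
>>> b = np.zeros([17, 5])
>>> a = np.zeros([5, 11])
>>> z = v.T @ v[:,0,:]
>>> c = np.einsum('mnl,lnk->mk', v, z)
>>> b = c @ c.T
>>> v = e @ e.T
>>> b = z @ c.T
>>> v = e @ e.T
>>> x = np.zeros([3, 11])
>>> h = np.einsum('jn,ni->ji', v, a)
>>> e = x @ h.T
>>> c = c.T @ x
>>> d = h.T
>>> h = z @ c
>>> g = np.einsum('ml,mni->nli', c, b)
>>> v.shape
(5, 5)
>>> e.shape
(3, 5)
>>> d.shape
(11, 5)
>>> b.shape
(13, 29, 3)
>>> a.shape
(5, 11)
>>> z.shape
(13, 29, 13)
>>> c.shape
(13, 11)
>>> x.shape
(3, 11)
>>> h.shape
(13, 29, 11)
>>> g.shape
(29, 11, 3)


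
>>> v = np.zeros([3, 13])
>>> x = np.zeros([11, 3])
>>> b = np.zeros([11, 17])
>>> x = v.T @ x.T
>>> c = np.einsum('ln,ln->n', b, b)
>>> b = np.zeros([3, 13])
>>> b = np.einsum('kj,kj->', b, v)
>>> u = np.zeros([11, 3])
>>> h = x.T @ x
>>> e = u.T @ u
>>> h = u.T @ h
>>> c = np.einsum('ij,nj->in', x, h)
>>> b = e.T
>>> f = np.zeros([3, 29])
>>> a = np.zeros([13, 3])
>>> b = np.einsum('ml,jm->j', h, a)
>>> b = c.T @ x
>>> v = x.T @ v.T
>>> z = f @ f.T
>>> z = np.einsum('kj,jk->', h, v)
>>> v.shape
(11, 3)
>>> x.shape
(13, 11)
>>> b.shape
(3, 11)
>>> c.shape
(13, 3)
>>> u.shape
(11, 3)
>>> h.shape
(3, 11)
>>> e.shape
(3, 3)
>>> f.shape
(3, 29)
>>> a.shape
(13, 3)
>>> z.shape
()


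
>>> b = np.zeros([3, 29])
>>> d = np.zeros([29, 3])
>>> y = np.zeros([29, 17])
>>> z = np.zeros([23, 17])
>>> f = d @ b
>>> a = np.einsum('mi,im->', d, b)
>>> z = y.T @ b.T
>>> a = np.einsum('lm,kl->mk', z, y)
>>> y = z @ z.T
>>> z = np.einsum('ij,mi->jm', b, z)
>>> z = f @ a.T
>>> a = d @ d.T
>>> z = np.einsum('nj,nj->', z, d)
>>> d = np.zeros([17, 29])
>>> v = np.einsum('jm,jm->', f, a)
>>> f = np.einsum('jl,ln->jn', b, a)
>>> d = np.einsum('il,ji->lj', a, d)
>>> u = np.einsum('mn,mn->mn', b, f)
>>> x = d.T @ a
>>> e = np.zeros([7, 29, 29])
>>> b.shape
(3, 29)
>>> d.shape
(29, 17)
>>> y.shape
(17, 17)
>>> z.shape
()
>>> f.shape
(3, 29)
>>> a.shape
(29, 29)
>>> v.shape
()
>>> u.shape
(3, 29)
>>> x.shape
(17, 29)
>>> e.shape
(7, 29, 29)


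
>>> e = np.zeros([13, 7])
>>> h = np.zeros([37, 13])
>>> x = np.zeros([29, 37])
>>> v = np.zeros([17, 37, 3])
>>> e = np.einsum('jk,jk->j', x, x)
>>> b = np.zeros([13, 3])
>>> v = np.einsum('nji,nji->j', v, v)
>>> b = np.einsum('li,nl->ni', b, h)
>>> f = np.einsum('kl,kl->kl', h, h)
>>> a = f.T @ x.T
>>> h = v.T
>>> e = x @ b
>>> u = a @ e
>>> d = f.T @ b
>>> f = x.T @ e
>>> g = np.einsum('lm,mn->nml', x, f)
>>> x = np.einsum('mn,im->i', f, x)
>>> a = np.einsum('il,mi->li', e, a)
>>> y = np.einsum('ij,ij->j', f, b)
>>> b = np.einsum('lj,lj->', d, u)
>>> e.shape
(29, 3)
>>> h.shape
(37,)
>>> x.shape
(29,)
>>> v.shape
(37,)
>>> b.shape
()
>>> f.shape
(37, 3)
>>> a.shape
(3, 29)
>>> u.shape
(13, 3)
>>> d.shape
(13, 3)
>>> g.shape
(3, 37, 29)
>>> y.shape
(3,)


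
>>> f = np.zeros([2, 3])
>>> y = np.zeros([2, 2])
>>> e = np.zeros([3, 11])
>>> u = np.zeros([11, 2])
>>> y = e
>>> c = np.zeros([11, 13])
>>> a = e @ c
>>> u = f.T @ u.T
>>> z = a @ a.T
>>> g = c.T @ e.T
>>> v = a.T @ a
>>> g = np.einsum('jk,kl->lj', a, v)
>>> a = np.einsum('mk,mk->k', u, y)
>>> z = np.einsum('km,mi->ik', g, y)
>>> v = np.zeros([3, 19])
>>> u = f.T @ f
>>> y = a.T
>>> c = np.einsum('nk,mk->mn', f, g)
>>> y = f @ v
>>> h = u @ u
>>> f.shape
(2, 3)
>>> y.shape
(2, 19)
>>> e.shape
(3, 11)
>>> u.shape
(3, 3)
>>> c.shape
(13, 2)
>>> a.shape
(11,)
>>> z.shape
(11, 13)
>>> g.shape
(13, 3)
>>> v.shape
(3, 19)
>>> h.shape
(3, 3)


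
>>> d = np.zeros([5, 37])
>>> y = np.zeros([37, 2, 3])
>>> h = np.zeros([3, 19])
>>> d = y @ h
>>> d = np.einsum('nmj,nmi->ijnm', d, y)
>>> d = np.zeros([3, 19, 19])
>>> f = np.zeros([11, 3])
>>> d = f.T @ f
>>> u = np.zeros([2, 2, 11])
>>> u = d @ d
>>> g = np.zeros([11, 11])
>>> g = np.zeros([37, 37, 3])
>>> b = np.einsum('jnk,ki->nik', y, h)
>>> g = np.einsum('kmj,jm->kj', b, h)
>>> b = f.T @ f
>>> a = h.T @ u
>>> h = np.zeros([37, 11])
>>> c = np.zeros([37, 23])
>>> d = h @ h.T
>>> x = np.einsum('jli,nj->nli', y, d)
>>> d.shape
(37, 37)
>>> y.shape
(37, 2, 3)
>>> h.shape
(37, 11)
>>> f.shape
(11, 3)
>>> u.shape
(3, 3)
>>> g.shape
(2, 3)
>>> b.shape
(3, 3)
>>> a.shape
(19, 3)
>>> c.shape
(37, 23)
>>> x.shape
(37, 2, 3)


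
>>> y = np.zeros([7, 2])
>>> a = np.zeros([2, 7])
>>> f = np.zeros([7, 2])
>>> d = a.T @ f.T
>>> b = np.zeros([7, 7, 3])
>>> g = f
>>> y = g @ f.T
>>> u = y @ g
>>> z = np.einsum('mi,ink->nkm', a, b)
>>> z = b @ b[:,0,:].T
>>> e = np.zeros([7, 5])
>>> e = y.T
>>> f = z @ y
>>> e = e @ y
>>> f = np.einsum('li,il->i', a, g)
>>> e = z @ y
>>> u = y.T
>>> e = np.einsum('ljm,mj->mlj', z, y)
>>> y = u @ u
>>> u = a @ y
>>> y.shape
(7, 7)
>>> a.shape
(2, 7)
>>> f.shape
(7,)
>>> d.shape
(7, 7)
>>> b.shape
(7, 7, 3)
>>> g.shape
(7, 2)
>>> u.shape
(2, 7)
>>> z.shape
(7, 7, 7)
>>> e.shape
(7, 7, 7)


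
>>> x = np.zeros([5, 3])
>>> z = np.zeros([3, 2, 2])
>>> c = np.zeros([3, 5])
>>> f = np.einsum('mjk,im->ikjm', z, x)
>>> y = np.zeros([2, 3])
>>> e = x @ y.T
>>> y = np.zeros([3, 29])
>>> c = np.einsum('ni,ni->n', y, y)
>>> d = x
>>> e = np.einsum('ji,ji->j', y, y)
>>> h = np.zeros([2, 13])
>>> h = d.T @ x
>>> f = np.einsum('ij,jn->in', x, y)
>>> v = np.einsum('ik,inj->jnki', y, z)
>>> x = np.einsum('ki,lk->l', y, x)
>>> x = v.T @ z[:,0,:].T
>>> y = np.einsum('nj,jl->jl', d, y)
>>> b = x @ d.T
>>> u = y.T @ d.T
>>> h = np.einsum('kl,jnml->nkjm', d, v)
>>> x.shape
(3, 29, 2, 3)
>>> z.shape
(3, 2, 2)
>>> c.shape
(3,)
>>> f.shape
(5, 29)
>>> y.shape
(3, 29)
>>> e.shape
(3,)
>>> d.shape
(5, 3)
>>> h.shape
(2, 5, 2, 29)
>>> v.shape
(2, 2, 29, 3)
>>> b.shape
(3, 29, 2, 5)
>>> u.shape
(29, 5)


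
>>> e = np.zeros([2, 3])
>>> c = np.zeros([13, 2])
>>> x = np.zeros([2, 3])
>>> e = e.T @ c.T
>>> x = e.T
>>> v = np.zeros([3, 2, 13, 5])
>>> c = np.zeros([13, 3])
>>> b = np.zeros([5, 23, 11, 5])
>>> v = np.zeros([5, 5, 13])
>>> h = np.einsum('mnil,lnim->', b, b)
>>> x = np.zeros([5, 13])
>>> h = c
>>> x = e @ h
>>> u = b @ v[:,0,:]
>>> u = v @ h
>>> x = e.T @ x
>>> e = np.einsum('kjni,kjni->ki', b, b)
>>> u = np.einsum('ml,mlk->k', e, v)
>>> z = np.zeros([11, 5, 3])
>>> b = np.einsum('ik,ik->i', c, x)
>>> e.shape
(5, 5)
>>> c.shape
(13, 3)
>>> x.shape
(13, 3)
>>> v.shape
(5, 5, 13)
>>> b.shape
(13,)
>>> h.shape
(13, 3)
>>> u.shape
(13,)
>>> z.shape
(11, 5, 3)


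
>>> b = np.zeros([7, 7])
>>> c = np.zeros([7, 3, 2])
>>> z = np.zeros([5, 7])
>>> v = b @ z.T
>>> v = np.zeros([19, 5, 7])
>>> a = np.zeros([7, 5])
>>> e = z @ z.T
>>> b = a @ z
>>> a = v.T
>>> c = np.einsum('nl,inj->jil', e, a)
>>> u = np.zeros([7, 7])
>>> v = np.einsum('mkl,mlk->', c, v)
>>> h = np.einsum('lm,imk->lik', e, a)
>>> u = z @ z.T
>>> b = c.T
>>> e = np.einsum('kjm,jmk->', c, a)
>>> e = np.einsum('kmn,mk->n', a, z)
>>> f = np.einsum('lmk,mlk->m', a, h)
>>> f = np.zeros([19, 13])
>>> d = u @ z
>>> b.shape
(5, 7, 19)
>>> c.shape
(19, 7, 5)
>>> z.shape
(5, 7)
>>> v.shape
()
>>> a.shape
(7, 5, 19)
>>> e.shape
(19,)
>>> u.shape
(5, 5)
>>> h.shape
(5, 7, 19)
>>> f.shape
(19, 13)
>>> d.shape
(5, 7)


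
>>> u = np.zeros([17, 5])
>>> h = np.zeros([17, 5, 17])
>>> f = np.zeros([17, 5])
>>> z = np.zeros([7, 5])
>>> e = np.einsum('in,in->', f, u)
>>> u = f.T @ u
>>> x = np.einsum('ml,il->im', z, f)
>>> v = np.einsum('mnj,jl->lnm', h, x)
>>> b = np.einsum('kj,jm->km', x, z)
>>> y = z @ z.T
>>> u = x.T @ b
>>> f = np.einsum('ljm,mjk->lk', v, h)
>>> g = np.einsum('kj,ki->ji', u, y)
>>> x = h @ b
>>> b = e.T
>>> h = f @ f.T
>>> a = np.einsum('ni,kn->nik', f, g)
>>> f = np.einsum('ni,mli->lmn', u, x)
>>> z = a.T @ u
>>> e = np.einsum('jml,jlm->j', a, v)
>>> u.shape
(7, 5)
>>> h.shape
(7, 7)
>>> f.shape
(5, 17, 7)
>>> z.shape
(5, 17, 5)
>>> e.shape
(7,)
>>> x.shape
(17, 5, 5)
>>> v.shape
(7, 5, 17)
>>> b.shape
()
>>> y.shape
(7, 7)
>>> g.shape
(5, 7)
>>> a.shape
(7, 17, 5)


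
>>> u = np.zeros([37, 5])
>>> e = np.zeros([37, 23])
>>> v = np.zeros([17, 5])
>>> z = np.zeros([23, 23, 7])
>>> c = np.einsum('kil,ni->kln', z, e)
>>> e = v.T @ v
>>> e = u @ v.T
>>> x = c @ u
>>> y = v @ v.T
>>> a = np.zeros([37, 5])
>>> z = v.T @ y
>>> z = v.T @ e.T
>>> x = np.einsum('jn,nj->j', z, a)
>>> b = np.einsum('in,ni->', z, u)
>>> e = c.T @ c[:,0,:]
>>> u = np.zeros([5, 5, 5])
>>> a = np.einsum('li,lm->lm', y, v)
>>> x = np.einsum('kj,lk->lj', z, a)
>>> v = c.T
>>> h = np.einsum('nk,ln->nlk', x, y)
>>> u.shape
(5, 5, 5)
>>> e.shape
(37, 7, 37)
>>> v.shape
(37, 7, 23)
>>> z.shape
(5, 37)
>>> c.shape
(23, 7, 37)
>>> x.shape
(17, 37)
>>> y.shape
(17, 17)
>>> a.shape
(17, 5)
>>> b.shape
()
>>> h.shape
(17, 17, 37)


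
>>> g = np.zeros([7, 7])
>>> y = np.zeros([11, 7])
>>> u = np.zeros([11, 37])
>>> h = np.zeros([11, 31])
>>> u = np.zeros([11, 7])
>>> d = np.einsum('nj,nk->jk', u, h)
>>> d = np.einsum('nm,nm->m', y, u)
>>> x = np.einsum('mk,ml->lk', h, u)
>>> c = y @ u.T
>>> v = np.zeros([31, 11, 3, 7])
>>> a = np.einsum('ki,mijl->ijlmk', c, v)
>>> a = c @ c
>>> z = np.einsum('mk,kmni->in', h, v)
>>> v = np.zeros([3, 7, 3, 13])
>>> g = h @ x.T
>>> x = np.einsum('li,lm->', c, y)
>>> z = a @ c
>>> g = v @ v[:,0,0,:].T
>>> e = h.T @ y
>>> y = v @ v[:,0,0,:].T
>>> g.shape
(3, 7, 3, 3)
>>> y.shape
(3, 7, 3, 3)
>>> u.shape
(11, 7)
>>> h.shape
(11, 31)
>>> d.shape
(7,)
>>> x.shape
()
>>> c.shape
(11, 11)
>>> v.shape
(3, 7, 3, 13)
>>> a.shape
(11, 11)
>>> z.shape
(11, 11)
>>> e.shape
(31, 7)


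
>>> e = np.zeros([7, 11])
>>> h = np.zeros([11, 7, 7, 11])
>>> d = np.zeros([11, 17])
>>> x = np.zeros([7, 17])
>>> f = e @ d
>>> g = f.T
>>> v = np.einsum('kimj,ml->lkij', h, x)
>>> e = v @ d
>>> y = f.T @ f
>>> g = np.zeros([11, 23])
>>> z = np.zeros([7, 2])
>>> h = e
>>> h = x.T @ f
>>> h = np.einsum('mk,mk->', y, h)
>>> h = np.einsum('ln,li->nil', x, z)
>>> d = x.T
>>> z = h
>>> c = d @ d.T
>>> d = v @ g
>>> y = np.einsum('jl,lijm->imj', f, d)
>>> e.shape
(17, 11, 7, 17)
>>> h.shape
(17, 2, 7)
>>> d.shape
(17, 11, 7, 23)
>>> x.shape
(7, 17)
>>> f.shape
(7, 17)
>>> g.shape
(11, 23)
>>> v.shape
(17, 11, 7, 11)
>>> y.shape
(11, 23, 7)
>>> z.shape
(17, 2, 7)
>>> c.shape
(17, 17)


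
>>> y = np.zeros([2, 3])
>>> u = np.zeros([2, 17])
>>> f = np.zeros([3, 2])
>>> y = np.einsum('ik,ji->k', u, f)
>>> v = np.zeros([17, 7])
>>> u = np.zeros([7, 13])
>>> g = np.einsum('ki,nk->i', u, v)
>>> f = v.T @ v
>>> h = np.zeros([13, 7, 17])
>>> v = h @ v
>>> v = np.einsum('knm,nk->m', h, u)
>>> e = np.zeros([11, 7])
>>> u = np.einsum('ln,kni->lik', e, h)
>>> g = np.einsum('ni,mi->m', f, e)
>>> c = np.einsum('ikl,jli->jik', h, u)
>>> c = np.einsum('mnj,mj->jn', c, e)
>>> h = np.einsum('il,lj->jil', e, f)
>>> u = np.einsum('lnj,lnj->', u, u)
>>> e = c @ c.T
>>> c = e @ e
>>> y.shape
(17,)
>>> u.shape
()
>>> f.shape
(7, 7)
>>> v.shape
(17,)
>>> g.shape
(11,)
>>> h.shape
(7, 11, 7)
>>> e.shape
(7, 7)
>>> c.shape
(7, 7)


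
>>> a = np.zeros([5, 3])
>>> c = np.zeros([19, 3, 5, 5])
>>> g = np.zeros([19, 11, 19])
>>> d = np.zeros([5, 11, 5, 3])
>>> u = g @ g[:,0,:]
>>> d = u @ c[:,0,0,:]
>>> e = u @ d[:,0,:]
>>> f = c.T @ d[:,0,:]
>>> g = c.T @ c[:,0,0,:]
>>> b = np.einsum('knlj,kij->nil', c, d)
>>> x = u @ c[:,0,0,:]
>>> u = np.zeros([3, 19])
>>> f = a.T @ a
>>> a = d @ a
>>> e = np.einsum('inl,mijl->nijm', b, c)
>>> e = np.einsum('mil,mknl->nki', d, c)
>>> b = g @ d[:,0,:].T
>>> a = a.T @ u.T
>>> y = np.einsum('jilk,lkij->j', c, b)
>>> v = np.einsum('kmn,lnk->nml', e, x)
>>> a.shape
(3, 11, 3)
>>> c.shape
(19, 3, 5, 5)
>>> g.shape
(5, 5, 3, 5)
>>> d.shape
(19, 11, 5)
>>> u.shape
(3, 19)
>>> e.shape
(5, 3, 11)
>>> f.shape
(3, 3)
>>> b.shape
(5, 5, 3, 19)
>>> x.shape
(19, 11, 5)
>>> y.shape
(19,)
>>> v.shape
(11, 3, 19)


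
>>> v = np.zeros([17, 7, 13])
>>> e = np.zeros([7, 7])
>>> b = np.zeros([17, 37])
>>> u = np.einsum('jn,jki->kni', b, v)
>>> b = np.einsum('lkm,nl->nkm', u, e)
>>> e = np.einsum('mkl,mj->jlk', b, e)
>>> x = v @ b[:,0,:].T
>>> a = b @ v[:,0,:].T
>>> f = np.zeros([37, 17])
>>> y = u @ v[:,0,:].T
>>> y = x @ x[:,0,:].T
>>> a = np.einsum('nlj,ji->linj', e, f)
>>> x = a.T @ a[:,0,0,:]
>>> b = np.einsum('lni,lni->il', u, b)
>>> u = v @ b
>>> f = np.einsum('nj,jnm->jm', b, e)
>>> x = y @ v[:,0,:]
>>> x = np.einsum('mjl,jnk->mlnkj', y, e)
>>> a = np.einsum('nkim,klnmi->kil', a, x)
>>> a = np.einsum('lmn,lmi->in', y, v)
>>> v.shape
(17, 7, 13)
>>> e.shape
(7, 13, 37)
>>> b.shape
(13, 7)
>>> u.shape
(17, 7, 7)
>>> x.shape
(17, 17, 13, 37, 7)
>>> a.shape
(13, 17)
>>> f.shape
(7, 37)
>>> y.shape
(17, 7, 17)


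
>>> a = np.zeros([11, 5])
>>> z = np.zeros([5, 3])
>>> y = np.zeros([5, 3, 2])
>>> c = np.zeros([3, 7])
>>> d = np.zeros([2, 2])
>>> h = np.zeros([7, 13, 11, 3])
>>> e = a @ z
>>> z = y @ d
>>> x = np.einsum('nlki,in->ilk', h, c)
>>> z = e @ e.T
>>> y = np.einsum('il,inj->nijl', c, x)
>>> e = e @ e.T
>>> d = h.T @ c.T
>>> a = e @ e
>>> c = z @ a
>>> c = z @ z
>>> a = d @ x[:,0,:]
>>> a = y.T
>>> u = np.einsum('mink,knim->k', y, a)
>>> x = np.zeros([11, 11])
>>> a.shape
(7, 11, 3, 13)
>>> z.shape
(11, 11)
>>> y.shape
(13, 3, 11, 7)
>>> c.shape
(11, 11)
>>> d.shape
(3, 11, 13, 3)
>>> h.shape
(7, 13, 11, 3)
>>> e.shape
(11, 11)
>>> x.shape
(11, 11)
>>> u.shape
(7,)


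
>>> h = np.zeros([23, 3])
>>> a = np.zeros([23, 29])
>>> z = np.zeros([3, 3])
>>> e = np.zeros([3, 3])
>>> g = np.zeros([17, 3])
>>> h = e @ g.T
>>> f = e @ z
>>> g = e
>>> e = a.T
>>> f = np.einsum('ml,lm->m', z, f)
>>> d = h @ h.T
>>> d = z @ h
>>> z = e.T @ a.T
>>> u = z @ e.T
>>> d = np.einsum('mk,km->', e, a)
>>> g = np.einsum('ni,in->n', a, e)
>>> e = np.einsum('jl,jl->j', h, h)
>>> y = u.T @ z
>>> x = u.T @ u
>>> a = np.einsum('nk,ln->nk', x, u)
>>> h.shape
(3, 17)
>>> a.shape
(29, 29)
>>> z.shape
(23, 23)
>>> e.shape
(3,)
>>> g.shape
(23,)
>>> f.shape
(3,)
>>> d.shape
()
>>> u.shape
(23, 29)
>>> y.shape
(29, 23)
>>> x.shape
(29, 29)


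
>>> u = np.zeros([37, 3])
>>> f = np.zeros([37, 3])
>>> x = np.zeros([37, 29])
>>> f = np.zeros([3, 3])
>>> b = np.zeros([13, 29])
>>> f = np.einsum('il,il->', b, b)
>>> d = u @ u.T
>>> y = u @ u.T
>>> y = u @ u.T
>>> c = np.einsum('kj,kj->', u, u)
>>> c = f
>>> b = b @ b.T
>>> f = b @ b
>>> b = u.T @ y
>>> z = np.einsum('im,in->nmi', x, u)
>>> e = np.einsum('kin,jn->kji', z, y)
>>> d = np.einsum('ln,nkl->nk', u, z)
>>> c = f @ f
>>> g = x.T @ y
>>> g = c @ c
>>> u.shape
(37, 3)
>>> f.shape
(13, 13)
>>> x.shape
(37, 29)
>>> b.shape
(3, 37)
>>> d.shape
(3, 29)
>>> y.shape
(37, 37)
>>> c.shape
(13, 13)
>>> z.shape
(3, 29, 37)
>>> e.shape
(3, 37, 29)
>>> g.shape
(13, 13)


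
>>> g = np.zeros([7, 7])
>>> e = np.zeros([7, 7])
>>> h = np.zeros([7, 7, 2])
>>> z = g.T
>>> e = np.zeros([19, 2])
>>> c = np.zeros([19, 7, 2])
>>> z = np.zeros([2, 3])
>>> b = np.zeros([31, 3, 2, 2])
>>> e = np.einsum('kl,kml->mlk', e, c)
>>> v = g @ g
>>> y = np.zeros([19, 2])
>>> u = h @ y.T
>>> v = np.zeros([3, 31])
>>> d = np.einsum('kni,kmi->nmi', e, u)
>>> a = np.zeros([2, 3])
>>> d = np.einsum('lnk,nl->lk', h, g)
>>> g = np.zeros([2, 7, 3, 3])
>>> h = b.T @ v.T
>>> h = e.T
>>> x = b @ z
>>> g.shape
(2, 7, 3, 3)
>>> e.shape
(7, 2, 19)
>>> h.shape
(19, 2, 7)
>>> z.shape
(2, 3)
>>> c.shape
(19, 7, 2)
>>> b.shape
(31, 3, 2, 2)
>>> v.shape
(3, 31)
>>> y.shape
(19, 2)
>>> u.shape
(7, 7, 19)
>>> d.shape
(7, 2)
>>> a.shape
(2, 3)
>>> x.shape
(31, 3, 2, 3)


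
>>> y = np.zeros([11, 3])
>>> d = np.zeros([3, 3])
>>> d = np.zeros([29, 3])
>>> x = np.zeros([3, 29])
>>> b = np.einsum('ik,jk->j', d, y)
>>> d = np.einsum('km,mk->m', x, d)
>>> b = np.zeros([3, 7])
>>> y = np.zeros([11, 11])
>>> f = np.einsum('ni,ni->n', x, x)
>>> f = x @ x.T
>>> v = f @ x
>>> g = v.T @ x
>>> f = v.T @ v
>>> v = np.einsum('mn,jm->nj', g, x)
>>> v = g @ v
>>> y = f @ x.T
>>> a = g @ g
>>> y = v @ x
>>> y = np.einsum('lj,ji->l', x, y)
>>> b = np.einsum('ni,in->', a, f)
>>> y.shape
(3,)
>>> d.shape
(29,)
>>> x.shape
(3, 29)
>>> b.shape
()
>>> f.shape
(29, 29)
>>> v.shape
(29, 3)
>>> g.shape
(29, 29)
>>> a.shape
(29, 29)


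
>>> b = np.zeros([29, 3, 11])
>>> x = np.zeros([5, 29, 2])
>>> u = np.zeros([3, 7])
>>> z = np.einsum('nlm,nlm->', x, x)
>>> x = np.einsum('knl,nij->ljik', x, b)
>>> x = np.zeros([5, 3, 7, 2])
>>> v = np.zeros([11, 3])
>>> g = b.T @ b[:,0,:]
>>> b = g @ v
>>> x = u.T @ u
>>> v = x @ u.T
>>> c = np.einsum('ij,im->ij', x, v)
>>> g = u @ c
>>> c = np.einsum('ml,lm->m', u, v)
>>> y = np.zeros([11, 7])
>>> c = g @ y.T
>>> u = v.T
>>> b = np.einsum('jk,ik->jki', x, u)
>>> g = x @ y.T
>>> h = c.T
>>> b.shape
(7, 7, 3)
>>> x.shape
(7, 7)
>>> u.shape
(3, 7)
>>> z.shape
()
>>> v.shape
(7, 3)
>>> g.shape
(7, 11)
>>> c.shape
(3, 11)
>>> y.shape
(11, 7)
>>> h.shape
(11, 3)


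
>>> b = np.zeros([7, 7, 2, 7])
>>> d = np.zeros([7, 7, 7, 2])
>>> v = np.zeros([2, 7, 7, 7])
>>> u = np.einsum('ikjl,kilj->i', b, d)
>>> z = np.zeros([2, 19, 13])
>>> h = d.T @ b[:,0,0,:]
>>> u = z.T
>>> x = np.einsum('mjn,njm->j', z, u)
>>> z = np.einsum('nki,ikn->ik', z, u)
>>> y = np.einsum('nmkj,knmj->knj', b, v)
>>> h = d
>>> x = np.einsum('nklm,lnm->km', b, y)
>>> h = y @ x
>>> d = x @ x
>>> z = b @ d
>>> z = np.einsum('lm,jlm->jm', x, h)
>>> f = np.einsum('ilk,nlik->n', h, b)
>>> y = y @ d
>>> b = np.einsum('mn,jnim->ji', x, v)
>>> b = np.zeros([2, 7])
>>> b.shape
(2, 7)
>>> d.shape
(7, 7)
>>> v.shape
(2, 7, 7, 7)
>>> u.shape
(13, 19, 2)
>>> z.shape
(2, 7)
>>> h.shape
(2, 7, 7)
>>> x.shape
(7, 7)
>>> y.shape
(2, 7, 7)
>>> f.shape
(7,)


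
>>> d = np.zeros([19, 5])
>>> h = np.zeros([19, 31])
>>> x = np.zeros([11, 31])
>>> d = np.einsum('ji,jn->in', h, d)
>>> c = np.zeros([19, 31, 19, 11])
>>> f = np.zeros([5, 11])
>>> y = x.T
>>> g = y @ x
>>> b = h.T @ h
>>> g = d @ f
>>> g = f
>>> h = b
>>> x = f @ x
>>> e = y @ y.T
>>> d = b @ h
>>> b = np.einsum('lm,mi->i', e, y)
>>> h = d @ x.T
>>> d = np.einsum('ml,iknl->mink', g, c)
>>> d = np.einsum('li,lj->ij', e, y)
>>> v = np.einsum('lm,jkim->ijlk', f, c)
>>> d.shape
(31, 11)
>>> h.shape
(31, 5)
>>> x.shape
(5, 31)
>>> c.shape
(19, 31, 19, 11)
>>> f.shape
(5, 11)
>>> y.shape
(31, 11)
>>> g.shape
(5, 11)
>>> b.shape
(11,)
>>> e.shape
(31, 31)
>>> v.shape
(19, 19, 5, 31)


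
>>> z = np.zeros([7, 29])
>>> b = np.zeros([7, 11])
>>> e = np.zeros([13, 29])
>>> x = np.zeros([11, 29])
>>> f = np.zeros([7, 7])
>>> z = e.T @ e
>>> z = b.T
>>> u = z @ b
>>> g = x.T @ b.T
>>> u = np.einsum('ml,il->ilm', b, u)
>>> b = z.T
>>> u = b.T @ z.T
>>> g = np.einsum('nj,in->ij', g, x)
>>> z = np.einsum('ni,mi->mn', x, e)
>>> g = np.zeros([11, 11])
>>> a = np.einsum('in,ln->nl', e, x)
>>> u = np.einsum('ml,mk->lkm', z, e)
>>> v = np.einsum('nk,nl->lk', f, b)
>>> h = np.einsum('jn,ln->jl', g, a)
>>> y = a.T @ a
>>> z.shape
(13, 11)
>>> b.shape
(7, 11)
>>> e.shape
(13, 29)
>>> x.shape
(11, 29)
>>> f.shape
(7, 7)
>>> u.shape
(11, 29, 13)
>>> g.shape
(11, 11)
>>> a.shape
(29, 11)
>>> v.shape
(11, 7)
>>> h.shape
(11, 29)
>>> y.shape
(11, 11)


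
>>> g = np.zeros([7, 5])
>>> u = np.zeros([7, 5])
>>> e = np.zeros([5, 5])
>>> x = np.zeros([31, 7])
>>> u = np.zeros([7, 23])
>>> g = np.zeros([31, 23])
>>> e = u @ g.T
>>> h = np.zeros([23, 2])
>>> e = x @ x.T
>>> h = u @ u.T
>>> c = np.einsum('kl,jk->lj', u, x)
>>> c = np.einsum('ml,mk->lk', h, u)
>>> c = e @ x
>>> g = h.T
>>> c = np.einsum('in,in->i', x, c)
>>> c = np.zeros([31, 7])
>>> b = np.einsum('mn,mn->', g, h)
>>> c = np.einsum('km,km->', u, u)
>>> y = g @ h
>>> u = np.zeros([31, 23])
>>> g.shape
(7, 7)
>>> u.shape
(31, 23)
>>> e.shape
(31, 31)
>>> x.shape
(31, 7)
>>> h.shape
(7, 7)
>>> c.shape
()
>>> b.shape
()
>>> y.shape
(7, 7)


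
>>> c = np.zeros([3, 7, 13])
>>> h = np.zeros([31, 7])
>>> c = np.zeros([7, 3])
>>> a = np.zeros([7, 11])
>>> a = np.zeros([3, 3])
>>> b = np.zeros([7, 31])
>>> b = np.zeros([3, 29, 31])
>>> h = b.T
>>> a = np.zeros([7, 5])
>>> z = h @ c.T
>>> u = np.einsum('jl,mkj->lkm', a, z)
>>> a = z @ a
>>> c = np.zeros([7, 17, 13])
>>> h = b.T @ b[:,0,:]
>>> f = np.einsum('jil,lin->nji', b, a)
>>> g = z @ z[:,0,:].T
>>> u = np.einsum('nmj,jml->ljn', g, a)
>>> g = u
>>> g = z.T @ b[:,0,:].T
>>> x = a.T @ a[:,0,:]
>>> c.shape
(7, 17, 13)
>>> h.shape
(31, 29, 31)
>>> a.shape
(31, 29, 5)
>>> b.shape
(3, 29, 31)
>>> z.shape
(31, 29, 7)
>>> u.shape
(5, 31, 31)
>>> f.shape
(5, 3, 29)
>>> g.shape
(7, 29, 3)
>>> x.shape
(5, 29, 5)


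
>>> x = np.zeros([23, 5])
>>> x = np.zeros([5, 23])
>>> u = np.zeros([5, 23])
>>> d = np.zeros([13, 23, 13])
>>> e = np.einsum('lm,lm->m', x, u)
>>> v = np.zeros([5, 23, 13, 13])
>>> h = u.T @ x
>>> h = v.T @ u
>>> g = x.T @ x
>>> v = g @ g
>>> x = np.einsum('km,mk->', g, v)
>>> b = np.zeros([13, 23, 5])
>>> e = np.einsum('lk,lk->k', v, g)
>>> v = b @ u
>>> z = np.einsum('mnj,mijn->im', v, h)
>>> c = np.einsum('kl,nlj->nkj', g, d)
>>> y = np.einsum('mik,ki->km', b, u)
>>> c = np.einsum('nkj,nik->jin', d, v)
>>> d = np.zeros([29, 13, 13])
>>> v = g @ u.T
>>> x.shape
()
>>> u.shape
(5, 23)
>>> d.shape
(29, 13, 13)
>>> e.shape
(23,)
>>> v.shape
(23, 5)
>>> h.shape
(13, 13, 23, 23)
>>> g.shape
(23, 23)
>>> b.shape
(13, 23, 5)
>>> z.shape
(13, 13)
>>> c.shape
(13, 23, 13)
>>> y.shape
(5, 13)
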